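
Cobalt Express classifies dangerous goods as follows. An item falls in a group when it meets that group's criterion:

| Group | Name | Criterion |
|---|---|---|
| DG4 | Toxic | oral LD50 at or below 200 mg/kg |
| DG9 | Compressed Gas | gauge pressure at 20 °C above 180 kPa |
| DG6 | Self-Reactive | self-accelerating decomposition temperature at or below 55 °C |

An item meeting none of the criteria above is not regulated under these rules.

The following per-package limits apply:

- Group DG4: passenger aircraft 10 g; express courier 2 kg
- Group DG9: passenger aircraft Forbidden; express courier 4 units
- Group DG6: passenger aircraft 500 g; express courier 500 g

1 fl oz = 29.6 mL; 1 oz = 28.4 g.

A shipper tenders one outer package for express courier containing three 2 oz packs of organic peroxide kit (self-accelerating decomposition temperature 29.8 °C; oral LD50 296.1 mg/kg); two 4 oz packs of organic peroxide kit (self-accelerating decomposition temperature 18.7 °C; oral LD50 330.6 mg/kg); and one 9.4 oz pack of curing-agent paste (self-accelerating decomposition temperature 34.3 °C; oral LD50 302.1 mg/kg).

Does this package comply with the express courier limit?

No

Self-accelerating decomposition temperature 29.8 °C meets the Group DG6 criterion (Self-Reactive), so the organic peroxide kit is Group DG6.
Organic peroxide kit: self-accelerating decomposition temperature 18.7 °C ≤ 55 °C → Group DG6 (Self-Reactive).
Self-accelerating decomposition temperature 34.3 °C meets the Group DG6 criterion (Self-Reactive), so the curing-agent paste is Group DG6.
Group DG6 net quantity: (three 2 oz packs = 170.4 g) + (two 4 oz packs = 227.2 g) + (one 9.4 oz pack = 266.96 g) = 664.56 g.
664.56 g exceeds the express courier limit of 500 g for Group DG6.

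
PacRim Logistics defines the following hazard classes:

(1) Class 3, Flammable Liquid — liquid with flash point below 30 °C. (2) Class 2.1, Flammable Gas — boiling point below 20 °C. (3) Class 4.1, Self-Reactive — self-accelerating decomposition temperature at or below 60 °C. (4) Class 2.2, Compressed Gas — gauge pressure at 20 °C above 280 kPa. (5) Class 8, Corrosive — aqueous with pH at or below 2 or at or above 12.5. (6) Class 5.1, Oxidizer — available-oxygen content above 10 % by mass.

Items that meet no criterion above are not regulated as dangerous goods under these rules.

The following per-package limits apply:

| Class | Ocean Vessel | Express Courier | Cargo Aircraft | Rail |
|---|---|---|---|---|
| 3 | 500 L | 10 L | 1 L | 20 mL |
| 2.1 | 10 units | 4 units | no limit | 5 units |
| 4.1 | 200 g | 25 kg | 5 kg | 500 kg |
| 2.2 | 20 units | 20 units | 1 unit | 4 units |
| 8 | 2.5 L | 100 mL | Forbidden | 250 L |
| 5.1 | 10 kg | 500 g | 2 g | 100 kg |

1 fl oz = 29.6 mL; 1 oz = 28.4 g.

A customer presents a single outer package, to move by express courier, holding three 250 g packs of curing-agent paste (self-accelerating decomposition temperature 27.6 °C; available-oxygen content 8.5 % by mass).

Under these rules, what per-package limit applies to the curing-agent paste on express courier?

25 kg

Self-accelerating decomposition temperature 27.6 °C meets the Class 4.1 criterion (Self-Reactive), so the curing-agent paste is Class 4.1.
The express courier limit for Class 4.1 is 25 kg.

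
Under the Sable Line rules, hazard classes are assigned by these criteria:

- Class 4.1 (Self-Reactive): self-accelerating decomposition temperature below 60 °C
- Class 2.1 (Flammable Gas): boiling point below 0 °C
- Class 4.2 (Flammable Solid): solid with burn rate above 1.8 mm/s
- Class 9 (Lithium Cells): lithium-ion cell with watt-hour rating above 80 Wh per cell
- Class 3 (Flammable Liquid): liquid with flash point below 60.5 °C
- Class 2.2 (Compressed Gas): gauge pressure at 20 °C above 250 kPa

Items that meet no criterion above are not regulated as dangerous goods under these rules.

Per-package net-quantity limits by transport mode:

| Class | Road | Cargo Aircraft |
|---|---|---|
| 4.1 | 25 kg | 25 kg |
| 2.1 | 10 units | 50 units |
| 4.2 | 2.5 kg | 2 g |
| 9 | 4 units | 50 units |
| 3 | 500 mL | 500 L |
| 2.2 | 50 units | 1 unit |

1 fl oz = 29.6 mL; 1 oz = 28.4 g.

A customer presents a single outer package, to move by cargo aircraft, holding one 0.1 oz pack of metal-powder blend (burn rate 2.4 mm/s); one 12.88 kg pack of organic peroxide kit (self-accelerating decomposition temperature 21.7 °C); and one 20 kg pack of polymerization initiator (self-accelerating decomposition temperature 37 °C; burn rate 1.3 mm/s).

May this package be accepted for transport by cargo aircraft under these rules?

Metal-powder blend: burn rate 2.4 mm/s > 1.8 mm/s → Class 4.2 (Flammable Solid).
With self-accelerating decomposition temperature 21.7 °C (< 60 °C), the organic peroxide kit falls in Class 4.1.
The polymerization initiator has self-accelerating decomposition temperature 37 °C, which is < 60 °C, so it is Class 4.1 (Self-Reactive).
Total Class 4.1: 12.88 kg + 20 kg = 32.88 kg.
That exceeds the Class 4.1 cargo aircraft limit of 25 kg.
Class 4.2 quantity: one 0.1 oz pack = 2.84 g.
2.84 g > 2 g (cargo aircraft limit, Class 4.2) — over the limit.

No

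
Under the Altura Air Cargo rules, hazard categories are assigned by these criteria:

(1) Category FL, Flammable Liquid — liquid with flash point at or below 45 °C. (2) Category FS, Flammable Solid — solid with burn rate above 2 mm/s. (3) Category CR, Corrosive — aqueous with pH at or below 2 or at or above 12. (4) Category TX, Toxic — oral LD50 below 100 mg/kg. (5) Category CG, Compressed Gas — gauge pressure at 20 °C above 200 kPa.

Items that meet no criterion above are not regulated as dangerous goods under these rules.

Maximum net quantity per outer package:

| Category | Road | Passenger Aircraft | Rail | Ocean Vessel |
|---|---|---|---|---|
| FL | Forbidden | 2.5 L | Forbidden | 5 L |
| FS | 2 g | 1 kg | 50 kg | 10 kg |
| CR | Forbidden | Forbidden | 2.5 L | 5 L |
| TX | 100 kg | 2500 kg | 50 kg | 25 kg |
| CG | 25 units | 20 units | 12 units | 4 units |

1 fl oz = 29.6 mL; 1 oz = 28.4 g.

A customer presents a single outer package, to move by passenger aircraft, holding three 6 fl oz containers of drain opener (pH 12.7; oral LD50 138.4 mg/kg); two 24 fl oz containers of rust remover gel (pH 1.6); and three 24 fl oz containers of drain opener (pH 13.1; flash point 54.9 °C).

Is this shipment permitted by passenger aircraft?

No

pH 12.7 meets the Category CR criterion (Corrosive), so the drain opener is Category CR.
pH 1.6 meets the Category CR criterion (Corrosive), so the rust remover gel is Category CR.
The drain opener has pH 13.1, which is ≥ 12, so it is Category CR (Corrosive).
Total Category CR: (three 6 fl oz containers = 532.8 mL) + (two 24 fl oz containers = 1420.8 mL) + (three 24 fl oz containers = 2131.2 mL) = 4084.8 mL.
By passenger aircraft, Category CR is Forbidden regardless of quantity.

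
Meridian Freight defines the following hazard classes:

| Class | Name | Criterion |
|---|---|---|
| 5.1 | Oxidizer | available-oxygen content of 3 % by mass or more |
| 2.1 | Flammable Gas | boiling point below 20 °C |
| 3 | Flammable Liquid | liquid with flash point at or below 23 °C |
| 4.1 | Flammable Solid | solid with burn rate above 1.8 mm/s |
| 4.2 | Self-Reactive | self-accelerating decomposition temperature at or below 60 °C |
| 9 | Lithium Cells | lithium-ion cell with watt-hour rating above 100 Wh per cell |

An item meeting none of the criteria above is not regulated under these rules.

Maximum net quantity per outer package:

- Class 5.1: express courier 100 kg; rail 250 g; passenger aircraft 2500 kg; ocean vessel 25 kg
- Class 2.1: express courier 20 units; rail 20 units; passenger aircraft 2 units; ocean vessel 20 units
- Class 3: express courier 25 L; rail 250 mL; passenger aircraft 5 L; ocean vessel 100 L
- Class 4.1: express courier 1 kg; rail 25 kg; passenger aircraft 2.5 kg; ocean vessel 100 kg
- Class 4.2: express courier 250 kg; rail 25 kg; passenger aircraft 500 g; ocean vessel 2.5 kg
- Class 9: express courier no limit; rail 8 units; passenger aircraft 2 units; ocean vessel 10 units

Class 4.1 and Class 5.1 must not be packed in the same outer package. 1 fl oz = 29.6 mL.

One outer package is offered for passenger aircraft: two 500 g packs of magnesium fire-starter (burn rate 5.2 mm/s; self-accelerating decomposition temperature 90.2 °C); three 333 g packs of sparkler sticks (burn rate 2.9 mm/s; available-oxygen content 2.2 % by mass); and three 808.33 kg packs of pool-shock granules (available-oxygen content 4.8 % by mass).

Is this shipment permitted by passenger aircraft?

The magnesium fire-starter has burn rate 5.2 mm/s, which is > 1.8 mm/s, so it is Class 4.1 (Flammable Solid).
Sparkler sticks: burn rate 2.9 mm/s > 1.8 mm/s → Class 4.1 (Flammable Solid).
With available-oxygen content 4.8 % by mass (≥ 3 % by mass), the pool-shock granules fall in Class 5.1.
Total Class 4.1: (two 500 g packs = 1 kg) + (three 333 g packs = 999 g) = 1.999 kg.
1.999 kg ≤ 2.5 kg (passenger aircraft limit, Class 4.1) — within limit.
Class 5.1 quantity: three 808.33 kg packs = 2424.99 kg.
2424.99 kg ≤ 2500 kg (passenger aircraft limit, Class 5.1) — within limit.
Class 4.1 and Class 5.1 may not share an outer package.

No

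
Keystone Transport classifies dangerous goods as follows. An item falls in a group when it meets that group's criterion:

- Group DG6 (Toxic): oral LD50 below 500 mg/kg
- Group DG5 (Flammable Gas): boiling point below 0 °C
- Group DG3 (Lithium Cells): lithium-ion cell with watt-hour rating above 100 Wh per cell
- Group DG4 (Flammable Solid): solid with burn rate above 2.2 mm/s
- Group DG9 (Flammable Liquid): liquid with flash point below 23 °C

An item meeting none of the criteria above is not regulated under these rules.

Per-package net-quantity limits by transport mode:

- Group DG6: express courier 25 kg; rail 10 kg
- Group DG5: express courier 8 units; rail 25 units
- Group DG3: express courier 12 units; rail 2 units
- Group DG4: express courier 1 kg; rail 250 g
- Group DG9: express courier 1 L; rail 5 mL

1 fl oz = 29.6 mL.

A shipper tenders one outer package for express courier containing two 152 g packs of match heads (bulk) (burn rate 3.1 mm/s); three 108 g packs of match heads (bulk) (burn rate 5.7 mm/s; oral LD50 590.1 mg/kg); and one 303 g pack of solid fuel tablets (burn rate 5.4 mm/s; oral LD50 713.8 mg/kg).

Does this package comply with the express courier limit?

Yes

The match heads (bulk) have burn rate 3.1 mm/s, which is > 2.2 mm/s, so they are Group DG4 (Flammable Solid).
Match heads (bulk): burn rate 5.7 mm/s > 2.2 mm/s → Group DG4 (Flammable Solid).
With burn rate 5.4 mm/s (> 2.2 mm/s), the solid fuel tablets fall in Group DG4.
Total Group DG4: (two 152 g packs = 304 g) + (three 108 g packs = 324 g) + 303 g = 931 g.
931 g ≤ 1 kg (express courier limit, Group DG4) — within limit.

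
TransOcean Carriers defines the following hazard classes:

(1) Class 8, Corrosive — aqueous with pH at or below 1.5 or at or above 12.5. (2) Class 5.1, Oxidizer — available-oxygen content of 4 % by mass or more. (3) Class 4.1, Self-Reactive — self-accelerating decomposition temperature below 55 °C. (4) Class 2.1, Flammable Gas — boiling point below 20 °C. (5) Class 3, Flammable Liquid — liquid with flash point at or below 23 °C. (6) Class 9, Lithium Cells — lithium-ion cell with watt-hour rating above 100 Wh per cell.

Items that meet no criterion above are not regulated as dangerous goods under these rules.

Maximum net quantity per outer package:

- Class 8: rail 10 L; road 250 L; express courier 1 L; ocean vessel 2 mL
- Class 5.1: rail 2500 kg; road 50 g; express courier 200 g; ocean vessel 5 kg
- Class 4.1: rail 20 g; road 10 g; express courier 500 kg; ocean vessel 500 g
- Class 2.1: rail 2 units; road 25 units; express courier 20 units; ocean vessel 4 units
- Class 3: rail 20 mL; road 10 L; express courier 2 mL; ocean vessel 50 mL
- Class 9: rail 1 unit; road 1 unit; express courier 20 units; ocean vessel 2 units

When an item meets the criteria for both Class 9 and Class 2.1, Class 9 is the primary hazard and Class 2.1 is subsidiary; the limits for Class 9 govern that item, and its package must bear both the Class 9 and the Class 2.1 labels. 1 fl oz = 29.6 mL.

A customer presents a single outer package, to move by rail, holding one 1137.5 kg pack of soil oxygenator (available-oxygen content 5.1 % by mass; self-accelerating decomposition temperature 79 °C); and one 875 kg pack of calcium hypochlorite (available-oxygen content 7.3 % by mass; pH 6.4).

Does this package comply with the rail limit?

Yes

Soil oxygenator: available-oxygen content 5.1 % by mass ≥ 4 % by mass → Class 5.1 (Oxidizer).
Available-oxygen content 7.3 % by mass meets the Class 5.1 criterion (Oxidizer), so the calcium hypochlorite is Class 5.1.
Class 5.1 net quantity: 1137.5 kg + 875 kg = 2012.5 kg.
2012.5 kg ≤ 2500 kg (rail limit, Class 5.1) — within limit.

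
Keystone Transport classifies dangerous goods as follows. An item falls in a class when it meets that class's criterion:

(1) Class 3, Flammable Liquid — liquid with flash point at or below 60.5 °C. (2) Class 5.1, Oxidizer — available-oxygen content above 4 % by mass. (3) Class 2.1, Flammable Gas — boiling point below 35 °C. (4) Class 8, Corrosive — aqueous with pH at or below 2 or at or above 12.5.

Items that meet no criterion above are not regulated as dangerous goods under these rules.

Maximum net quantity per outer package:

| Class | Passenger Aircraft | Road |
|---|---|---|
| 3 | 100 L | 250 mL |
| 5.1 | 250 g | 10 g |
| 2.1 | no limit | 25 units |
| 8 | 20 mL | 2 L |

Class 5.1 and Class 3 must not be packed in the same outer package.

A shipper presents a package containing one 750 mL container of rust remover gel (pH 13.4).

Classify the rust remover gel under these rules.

pH 13.4 meets the Class 8 criterion (Corrosive), so the rust remover gel is Class 8.

Class 8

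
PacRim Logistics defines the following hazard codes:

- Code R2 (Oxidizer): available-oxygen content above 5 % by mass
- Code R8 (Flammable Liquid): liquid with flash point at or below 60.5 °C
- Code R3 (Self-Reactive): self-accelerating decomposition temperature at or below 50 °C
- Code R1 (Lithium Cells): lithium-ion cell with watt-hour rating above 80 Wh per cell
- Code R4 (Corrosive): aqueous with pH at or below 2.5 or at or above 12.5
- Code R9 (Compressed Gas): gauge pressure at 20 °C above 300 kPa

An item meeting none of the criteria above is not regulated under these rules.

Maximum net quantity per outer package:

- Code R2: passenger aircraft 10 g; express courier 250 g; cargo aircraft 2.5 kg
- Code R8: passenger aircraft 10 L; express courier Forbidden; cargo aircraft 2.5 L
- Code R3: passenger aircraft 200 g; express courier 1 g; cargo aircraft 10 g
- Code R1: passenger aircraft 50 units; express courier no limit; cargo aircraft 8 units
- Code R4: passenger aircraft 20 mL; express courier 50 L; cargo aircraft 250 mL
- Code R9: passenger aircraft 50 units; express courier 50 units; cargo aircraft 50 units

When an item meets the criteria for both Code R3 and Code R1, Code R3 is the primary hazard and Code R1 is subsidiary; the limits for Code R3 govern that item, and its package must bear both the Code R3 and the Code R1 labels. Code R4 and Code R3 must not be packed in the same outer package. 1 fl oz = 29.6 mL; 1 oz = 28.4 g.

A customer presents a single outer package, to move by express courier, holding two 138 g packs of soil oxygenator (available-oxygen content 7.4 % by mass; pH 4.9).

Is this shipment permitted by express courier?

The soil oxygenator has available-oxygen content 7.4 % by mass, which is > 5 % by mass, so it is Code R2 (Oxidizer).
Code R2 quantity: two 138 g packs = 276 g.
276 g > 250 g (express courier limit, Code R2) — over the limit.

No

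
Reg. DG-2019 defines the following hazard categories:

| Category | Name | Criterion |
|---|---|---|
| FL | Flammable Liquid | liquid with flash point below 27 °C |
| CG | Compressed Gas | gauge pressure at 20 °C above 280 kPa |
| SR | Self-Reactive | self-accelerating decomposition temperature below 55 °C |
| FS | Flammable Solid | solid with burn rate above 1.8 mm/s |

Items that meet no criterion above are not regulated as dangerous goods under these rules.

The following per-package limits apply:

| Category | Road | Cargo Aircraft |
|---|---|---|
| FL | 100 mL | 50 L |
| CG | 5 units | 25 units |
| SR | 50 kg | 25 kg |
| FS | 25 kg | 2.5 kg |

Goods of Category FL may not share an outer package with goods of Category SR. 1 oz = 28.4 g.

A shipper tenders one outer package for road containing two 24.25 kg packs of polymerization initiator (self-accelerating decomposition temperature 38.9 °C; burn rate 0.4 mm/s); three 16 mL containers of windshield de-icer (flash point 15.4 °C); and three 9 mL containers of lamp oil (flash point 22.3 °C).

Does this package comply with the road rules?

The polymerization initiator has self-accelerating decomposition temperature 38.9 °C, which is < 55 °C, so it is Category SR (Self-Reactive).
Flash point 15.4 °C meets the Category FL criterion (Flammable Liquid), so the windshield de-icer is Category FL.
Flash point 22.3 °C meets the Category FL criterion (Flammable Liquid), so the lamp oil is Category FL.
Category FL net quantity: (three 16 mL containers = 48 mL) + (three 9 mL containers = 27 mL) = 75 mL.
That is within the Category FL road limit of 100 mL.
Category SR quantity: two 24.25 kg packs = 48.5 kg.
48.5 kg is within the road limit of 50 kg for Category SR.
Category FL and Category SR may not share an outer package.

No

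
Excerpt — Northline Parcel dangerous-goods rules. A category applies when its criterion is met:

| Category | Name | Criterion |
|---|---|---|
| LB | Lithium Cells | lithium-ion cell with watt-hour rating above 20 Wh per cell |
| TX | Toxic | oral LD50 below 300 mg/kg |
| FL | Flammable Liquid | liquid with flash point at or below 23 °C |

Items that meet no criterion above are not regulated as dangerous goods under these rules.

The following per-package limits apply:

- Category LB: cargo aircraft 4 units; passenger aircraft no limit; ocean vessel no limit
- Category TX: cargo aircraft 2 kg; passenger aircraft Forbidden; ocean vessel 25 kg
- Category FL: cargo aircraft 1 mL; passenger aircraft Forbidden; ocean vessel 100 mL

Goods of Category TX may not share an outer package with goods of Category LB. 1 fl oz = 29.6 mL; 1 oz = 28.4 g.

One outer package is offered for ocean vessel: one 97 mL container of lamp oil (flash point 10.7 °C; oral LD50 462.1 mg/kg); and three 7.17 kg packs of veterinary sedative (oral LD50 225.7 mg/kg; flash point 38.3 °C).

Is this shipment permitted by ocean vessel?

With flash point 10.7 °C (≤ 23 °C), the lamp oil falls in Category FL.
With oral LD50 225.7 mg/kg (< 300 mg/kg), the veterinary sedative falls in Category TX.
Category TX quantity: three 7.17 kg packs = 21.51 kg.
21.51 kg ≤ 25 kg (ocean vessel limit, Category TX) — within limit.
Category FL quantity: 97 mL.
97 mL ≤ 100 mL (ocean vessel limit, Category FL) — within limit.
The segregation rule (Category TX with Category LB) does not apply to Category TX with Category FL.
Every hazard category is within its ocean vessel limit and no segregation rule is violated.

Yes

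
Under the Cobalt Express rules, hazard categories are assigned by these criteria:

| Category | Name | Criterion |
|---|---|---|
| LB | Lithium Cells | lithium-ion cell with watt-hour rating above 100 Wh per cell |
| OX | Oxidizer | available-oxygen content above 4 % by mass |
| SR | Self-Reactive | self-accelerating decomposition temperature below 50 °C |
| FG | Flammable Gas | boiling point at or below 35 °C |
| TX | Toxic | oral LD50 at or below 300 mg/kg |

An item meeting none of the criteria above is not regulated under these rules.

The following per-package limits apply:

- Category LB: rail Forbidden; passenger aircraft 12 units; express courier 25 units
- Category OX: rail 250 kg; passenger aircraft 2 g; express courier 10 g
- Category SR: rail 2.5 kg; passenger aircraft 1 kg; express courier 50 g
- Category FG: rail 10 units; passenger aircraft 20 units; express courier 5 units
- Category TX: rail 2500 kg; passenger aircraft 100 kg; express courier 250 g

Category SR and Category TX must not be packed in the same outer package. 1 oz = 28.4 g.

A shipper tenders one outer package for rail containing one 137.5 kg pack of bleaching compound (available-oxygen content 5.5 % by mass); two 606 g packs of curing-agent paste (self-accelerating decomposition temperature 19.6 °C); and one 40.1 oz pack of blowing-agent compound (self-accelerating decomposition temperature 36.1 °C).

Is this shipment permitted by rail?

With available-oxygen content 5.5 % by mass (> 4 % by mass), the bleaching compound falls in Category OX.
Curing-agent paste: self-accelerating decomposition temperature 19.6 °C < 50 °C → Category SR (Self-Reactive).
With self-accelerating decomposition temperature 36.1 °C (< 50 °C), the blowing-agent compound falls in Category SR.
Category SR net quantity: (two 606 g packs = 1.212 kg) + (one 40.1 oz pack = 1138.84 g) = 2350.84 g.
2350.84 g is within the rail limit of 2.5 kg for Category SR.
Category OX quantity: 137.5 kg.
137.5 kg ≤ 250 kg (rail limit, Category OX) — within limit.
The segregation rule (Category SR with Category TX) does not apply to Category SR with Category OX.
Every hazard category is within its rail limit and no segregation rule is violated.

Yes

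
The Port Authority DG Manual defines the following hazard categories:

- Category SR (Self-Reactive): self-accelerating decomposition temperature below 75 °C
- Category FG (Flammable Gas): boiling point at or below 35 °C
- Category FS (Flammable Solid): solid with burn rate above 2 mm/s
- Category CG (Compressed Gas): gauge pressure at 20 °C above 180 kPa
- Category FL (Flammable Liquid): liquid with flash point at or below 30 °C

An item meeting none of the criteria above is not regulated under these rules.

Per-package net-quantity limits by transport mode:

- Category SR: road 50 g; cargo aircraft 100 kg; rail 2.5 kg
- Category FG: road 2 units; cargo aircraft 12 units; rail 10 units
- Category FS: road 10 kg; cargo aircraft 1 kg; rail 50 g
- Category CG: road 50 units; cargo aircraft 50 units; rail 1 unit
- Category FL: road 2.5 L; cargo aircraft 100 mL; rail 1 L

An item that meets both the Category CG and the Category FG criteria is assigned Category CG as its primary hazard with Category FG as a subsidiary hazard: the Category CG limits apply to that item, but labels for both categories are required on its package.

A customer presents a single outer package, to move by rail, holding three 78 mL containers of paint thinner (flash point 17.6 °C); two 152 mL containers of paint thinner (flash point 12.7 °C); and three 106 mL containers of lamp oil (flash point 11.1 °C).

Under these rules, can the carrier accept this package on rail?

Paint thinner: flash point 17.6 °C ≤ 30 °C → Category FL (Flammable Liquid).
Flash point 12.7 °C meets the Category FL criterion (Flammable Liquid), so the paint thinner is Category FL.
With flash point 11.1 °C (≤ 30 °C), the lamp oil falls in Category FL.
Category FL net quantity: (three 78 mL containers = 234 mL) + (two 152 mL containers = 304 mL) + (three 106 mL containers = 318 mL) = 856 mL.
856 mL is within the rail limit of 1 L for Category FL.

Yes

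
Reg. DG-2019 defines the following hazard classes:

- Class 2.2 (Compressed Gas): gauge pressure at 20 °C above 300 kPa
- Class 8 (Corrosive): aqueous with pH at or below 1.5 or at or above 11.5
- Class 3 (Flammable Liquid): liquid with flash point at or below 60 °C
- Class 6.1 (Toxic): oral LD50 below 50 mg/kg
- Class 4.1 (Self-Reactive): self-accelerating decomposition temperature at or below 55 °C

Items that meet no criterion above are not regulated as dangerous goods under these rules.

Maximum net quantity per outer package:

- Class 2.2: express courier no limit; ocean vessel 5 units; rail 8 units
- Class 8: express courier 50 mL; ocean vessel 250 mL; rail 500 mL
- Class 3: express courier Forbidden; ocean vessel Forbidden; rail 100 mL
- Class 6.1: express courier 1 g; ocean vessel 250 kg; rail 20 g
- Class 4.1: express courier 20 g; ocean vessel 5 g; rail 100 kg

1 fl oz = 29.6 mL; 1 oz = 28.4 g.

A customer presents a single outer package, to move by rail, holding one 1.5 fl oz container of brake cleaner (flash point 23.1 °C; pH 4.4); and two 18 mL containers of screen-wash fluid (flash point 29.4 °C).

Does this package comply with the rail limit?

Yes

The brake cleaner has flash point 23.1 °C, which is ≤ 60 °C, so it is Class 3 (Flammable Liquid).
The screen-wash fluid has flash point 29.4 °C, which is ≤ 60 °C, so it is Class 3 (Flammable Liquid).
Total Class 3: (one 1.5 fl oz container = 44.4 mL) + (two 18 mL containers = 36 mL) = 80.4 mL.
80.4 mL ≤ 100 mL (rail limit, Class 3) — within limit.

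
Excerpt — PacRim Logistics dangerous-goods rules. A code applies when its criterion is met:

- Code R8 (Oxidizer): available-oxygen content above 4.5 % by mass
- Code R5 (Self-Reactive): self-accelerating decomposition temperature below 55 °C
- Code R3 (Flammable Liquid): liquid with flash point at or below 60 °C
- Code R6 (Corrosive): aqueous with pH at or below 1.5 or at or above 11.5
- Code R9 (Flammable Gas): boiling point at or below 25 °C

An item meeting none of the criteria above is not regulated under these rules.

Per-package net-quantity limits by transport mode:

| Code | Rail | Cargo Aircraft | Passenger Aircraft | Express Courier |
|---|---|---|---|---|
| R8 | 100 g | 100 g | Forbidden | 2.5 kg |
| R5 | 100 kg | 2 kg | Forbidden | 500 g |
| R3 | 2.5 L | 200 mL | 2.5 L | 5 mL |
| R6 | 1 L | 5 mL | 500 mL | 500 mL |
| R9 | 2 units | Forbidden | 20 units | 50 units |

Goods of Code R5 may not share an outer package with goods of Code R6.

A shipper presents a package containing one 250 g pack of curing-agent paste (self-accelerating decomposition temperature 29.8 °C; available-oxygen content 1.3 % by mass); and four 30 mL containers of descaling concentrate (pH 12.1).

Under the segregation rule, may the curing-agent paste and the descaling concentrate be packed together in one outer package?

No

Curing-agent paste: self-accelerating decomposition temperature 29.8 °C < 55 °C → Code R5 (Self-Reactive).
pH 12.1 meets the Code R6 criterion (Corrosive), so the descaling concentrate is Code R6.
Code R5 and Code R6 may not share an outer package.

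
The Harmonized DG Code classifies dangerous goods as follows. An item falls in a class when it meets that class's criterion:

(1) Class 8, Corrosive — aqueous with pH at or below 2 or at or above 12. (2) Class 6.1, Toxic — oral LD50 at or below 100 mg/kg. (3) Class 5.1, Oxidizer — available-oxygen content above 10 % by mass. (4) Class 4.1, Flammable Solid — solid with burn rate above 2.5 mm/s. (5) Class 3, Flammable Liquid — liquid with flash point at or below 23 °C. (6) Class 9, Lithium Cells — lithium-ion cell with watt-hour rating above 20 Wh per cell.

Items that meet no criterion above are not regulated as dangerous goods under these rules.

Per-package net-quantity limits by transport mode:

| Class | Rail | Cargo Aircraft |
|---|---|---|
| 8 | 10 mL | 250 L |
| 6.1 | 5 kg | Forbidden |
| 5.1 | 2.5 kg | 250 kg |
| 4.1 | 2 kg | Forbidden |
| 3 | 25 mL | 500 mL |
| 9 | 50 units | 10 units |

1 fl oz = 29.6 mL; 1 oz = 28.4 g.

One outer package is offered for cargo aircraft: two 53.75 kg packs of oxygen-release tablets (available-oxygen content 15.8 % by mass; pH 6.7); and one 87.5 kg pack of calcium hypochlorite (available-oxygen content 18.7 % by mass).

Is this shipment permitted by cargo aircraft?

Yes

With available-oxygen content 15.8 % by mass (> 10 % by mass), the oxygen-release tablets fall in Class 5.1.
The calcium hypochlorite has available-oxygen content 18.7 % by mass, which is > 10 % by mass, so it is Class 5.1 (Oxidizer).
Class 5.1 net quantity: (two 53.75 kg packs = 107.5 kg) + 87.5 kg = 195 kg.
195 kg ≤ 250 kg (cargo aircraft limit, Class 5.1) — within limit.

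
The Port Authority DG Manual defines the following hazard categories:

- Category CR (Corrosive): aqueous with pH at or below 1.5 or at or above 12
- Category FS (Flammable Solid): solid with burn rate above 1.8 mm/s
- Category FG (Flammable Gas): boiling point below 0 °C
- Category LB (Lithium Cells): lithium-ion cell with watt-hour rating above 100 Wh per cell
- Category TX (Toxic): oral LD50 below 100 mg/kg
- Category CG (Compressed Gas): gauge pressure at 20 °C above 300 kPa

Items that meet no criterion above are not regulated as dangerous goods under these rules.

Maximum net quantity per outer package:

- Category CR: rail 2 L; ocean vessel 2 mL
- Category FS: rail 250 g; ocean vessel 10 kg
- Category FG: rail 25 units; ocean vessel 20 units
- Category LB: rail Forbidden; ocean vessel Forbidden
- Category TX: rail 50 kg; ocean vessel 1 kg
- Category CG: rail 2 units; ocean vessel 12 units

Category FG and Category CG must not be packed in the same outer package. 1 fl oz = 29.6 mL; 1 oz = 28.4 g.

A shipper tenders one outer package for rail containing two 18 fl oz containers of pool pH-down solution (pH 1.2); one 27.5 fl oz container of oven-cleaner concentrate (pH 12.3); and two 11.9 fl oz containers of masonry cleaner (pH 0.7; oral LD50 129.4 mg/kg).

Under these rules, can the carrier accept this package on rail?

No

With pH 1.2 (≤ 1.5), the pool pH-down solution falls in Category CR.
pH 12.3 meets the Category CR criterion (Corrosive), so the oven-cleaner concentrate is Category CR.
Masonry cleaner: pH 0.7 ≤ 1.5 → Category CR (Corrosive).
Total Category CR: (two 18 fl oz containers = 1065.6 mL) + (one 27.5 fl oz container = 814 mL) + (two 11.9 fl oz containers = 704.48 mL) = 2584.08 mL.
2584.08 mL exceeds the rail limit of 2 L for Category CR.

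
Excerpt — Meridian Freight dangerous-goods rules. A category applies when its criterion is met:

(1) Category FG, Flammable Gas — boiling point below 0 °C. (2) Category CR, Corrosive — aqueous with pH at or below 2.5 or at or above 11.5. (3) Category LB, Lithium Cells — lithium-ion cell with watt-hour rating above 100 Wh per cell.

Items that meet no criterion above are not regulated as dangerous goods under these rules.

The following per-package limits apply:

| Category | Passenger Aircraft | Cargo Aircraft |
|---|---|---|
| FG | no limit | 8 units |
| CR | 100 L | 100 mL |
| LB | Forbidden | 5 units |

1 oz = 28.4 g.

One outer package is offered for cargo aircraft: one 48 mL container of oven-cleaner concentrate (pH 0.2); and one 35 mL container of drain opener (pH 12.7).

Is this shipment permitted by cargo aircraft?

Yes

With pH 0.2 (≤ 2.5), the oven-cleaner concentrate falls in Category CR.
pH 12.7 meets the Category CR criterion (Corrosive), so the drain opener is Category CR.
Category CR net quantity: 48 mL + 35 mL = 83 mL.
83 mL ≤ 100 mL (cargo aircraft limit, Category CR) — within limit.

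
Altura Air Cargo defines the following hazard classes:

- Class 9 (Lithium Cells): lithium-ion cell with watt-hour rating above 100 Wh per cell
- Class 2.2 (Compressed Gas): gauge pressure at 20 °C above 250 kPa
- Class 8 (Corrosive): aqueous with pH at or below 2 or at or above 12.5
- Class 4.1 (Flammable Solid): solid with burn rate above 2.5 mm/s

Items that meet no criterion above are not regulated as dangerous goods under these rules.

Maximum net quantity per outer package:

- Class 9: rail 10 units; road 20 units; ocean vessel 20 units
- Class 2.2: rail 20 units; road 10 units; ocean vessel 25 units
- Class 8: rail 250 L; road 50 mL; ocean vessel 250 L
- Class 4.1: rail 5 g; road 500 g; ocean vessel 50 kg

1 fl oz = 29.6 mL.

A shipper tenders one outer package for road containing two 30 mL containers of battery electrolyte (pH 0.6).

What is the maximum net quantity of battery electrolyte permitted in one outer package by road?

50 mL

The battery electrolyte has pH 0.6, which is ≤ 2, so it is Class 8 (Corrosive).
The road limit for Class 8 is 50 mL.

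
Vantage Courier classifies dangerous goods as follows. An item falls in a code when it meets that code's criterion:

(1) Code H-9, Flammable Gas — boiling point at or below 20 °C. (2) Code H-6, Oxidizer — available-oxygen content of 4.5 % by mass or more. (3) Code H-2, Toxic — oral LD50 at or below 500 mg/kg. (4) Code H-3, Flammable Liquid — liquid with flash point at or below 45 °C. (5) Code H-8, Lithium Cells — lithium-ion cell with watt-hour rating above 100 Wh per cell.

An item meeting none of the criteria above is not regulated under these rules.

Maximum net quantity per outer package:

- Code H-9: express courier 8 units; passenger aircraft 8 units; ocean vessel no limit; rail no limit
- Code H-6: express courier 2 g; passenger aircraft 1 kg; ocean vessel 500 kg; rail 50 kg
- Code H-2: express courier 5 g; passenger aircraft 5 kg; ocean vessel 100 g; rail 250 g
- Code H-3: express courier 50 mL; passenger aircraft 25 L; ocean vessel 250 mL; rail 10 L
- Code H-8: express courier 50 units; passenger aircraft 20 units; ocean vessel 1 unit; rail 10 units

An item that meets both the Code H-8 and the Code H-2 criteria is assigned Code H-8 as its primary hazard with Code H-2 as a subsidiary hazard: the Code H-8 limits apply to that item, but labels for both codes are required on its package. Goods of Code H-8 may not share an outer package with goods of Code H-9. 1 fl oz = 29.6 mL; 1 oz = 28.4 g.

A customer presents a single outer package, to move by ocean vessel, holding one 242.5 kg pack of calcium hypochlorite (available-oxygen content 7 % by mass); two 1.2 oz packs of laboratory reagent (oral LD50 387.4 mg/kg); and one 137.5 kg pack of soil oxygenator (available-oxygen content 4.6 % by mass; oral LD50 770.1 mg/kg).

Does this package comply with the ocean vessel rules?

Available-oxygen content 7 % by mass meets the Code H-6 criterion (Oxidizer), so the calcium hypochlorite is Code H-6.
Laboratory reagent: oral LD50 387.4 mg/kg ≤ 500 mg/kg → Code H-2 (Toxic).
Soil oxygenator: available-oxygen content 4.6 % by mass ≥ 4.5 % by mass → Code H-6 (Oxidizer).
Code H-6 net quantity: 242.5 kg + 137.5 kg = 380 kg.
That is within the Code H-6 ocean vessel limit of 500 kg.
Code H-2 quantity: two 1.2 oz packs = 68.16 g.
That is within the Code H-2 ocean vessel limit of 100 g.
The segregation rule (Code H-8 with Code H-9) does not apply to Code H-6 with Code H-2.
Every hazard code is within its ocean vessel limit and no segregation rule is violated.

Yes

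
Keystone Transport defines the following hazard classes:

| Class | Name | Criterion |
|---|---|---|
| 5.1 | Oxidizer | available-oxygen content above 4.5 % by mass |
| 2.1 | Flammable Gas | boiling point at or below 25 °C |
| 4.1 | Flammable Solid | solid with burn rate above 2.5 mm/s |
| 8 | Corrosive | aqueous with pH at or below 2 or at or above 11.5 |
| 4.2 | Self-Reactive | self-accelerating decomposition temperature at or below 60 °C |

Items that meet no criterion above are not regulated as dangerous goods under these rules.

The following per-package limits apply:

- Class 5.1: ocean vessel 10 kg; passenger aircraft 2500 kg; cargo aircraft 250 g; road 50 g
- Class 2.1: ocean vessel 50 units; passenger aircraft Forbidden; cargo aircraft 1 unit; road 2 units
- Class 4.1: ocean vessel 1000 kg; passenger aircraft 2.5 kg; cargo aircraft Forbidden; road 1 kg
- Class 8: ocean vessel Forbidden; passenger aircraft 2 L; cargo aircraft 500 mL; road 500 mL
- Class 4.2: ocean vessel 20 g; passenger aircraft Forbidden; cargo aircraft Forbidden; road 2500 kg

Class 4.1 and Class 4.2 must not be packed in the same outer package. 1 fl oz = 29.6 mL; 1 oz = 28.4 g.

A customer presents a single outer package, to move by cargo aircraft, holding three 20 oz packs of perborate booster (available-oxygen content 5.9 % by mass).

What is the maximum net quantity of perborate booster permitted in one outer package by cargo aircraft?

Perborate booster: available-oxygen content 5.9 % by mass > 4.5 % by mass → Class 5.1 (Oxidizer).
The cargo aircraft limit for Class 5.1 is 250 g.

250 g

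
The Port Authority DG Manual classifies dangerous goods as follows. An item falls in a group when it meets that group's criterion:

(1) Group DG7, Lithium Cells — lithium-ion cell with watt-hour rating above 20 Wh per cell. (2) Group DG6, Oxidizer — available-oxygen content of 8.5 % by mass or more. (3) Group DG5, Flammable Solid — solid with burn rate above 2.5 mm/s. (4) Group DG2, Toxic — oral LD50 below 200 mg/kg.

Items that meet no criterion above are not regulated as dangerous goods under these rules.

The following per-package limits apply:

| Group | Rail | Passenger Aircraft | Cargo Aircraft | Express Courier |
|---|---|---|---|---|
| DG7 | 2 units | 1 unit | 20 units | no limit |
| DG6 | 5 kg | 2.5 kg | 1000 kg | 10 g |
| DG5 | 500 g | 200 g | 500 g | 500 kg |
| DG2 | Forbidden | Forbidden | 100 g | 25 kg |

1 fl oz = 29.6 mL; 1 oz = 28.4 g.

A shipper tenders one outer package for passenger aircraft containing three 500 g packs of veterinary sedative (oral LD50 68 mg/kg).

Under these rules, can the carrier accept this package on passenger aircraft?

Veterinary sedative: oral LD50 68 mg/kg < 200 mg/kg → Group DG2 (Toxic).
Group DG2 quantity: three 500 g packs = 1.5 kg.
Group DG2 is Forbidden by passenger aircraft.

No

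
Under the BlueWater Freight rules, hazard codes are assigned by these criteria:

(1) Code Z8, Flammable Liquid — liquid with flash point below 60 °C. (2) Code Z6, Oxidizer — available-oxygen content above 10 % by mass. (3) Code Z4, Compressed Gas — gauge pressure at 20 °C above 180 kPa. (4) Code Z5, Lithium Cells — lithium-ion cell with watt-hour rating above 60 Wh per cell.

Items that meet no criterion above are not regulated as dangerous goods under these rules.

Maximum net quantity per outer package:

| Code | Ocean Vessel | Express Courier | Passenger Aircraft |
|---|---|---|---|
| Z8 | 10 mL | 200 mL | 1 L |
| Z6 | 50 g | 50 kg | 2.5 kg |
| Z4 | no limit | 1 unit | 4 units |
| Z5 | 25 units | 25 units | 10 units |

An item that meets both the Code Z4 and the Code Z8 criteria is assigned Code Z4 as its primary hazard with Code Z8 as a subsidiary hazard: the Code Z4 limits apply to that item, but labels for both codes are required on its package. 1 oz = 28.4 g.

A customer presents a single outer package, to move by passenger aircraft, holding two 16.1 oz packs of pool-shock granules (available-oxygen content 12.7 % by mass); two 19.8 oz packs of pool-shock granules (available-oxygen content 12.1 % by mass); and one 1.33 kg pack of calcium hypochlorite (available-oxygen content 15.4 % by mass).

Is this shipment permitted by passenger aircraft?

The pool-shock granules have available-oxygen content 12.7 % by mass, which is > 10 % by mass, so they are Code Z6 (Oxidizer).
The pool-shock granules have available-oxygen content 12.1 % by mass, which is > 10 % by mass, so they are Code Z6 (Oxidizer).
Available-oxygen content 15.4 % by mass meets the Code Z6 criterion (Oxidizer), so the calcium hypochlorite is Code Z6.
Total Code Z6: (two 16.1 oz packs = 914.48 g) + (two 19.8 oz packs = 1124.64 g) + 1.33 kg = 3369.12 g.
3369.12 g > 2.5 kg (passenger aircraft limit, Code Z6) — over the limit.

No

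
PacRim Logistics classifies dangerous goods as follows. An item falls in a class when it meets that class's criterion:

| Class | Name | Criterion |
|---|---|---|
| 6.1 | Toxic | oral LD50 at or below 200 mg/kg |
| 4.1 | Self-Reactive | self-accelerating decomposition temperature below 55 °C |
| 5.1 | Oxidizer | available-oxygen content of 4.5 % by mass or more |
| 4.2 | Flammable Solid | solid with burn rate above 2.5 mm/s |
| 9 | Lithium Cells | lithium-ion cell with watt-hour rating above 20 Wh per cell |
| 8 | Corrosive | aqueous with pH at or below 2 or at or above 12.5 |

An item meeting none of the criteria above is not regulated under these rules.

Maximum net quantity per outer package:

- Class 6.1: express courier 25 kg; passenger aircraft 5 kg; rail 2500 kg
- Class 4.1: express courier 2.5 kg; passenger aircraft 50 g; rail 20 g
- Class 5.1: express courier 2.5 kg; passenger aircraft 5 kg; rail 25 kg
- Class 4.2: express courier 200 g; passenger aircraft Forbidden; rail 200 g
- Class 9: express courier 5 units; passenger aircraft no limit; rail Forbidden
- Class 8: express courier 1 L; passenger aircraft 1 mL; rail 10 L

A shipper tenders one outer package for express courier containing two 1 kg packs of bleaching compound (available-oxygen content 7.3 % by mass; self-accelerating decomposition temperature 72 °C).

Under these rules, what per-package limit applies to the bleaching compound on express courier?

The bleaching compound has available-oxygen content 7.3 % by mass, which is ≥ 4.5 % by mass, so it is Class 5.1 (Oxidizer).
The express courier limit for Class 5.1 is 2.5 kg.

2.5 kg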